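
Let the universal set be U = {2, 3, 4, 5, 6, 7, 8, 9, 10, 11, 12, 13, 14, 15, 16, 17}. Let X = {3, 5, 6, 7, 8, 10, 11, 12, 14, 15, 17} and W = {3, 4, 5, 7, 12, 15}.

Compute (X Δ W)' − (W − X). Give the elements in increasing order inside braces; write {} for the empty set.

X Δ W = {4, 6, 8, 10, 11, 14, 17}
(X Δ W)' = {2, 3, 5, 7, 9, 12, 13, 15, 16}
W − X = {4}
(X Δ W)' − (W − X) = {2, 3, 5, 7, 9, 12, 13, 15, 16}

{2, 3, 5, 7, 9, 12, 13, 15, 16}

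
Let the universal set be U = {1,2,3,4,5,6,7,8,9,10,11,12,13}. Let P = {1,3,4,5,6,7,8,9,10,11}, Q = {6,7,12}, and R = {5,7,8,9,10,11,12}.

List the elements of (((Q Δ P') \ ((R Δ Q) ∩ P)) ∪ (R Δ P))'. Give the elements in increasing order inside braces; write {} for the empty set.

P' = {2,12,13}
Q Δ P' = {2,6,7,13}
R Δ Q = {5,6,8,9,10,11}
(R Δ Q) ∩ P = {5,6,8,9,10,11}
(Q Δ P') \ ((R Δ Q) ∩ P) = {2,7,13}
R Δ P = {1,3,4,6,12}
((Q Δ P') \ ((R Δ Q) ∩ P)) ∪ (R Δ P) = {1,2,3,4,6,7,12,13}
(((Q Δ P') \ ((R Δ Q) ∩ P)) ∪ (R Δ P))' = {5,8,9,10,11}

{5,8,9,10,11}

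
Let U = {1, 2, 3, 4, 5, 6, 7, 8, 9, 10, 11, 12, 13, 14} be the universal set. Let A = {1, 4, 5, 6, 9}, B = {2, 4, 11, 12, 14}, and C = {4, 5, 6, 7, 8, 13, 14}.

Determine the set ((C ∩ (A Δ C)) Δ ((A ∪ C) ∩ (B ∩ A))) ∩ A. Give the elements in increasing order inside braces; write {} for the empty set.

{4}

A Δ C = {1, 7, 8, 9, 13, 14}
C ∩ (A Δ C) = {7, 8, 13, 14}
A ∪ C = {1, 4, 5, 6, 7, 8, 9, 13, 14}
B ∩ A = {4}
(A ∪ C) ∩ (B ∩ A) = {4}
(C ∩ (A Δ C)) Δ ((A ∪ C) ∩ (B ∩ A)) = {4, 7, 8, 13, 14}
((C ∩ (A Δ C)) Δ ((A ∪ C) ∩ (B ∩ A))) ∩ A = {4}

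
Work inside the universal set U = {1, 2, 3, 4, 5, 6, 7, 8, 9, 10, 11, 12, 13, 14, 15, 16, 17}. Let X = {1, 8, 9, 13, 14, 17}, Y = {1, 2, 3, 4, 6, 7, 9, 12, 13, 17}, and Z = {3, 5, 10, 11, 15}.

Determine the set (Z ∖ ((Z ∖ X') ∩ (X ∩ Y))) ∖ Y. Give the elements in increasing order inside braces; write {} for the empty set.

{5, 10, 11, 15}

X' = {2, 3, 4, 5, 6, 7, 10, 11, 12, 15, 16}
Z ∖ X' = {}
X ∩ Y = {1, 9, 13, 17}
(Z ∖ X') ∩ (X ∩ Y) = {}
Z ∖ ((Z ∖ X') ∩ (X ∩ Y)) = {3, 5, 10, 11, 15}
(Z ∖ ((Z ∖ X') ∩ (X ∩ Y))) ∖ Y = {5, 10, 11, 15}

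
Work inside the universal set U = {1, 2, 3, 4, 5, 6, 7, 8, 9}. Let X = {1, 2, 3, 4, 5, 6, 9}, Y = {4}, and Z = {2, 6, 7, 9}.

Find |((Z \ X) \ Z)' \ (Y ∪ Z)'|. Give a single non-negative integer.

Z \ X = {7}
(Z \ X) \ Z = {}
((Z \ X) \ Z)' = {1, 2, 3, 4, 5, 6, 7, 8, 9}
Y ∪ Z = {2, 4, 6, 7, 9}
(Y ∪ Z)' = {1, 3, 5, 8}
((Z \ X) \ Z)' \ (Y ∪ Z)' = {2, 4, 6, 7, 9}
|((Z \ X) \ Z)' \ (Y ∪ Z)'| = 5

5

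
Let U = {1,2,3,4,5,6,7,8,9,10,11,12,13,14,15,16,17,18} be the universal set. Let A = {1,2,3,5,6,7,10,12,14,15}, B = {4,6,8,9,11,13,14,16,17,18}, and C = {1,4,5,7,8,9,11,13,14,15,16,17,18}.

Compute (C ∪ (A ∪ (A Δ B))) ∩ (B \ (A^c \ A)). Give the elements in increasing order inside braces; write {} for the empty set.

A Δ B = {1,2,3,4,5,7,8,9,10,11,12,13,15,16,17,18}
A ∪ (A Δ B) = {1,2,3,4,5,6,7,8,9,10,11,12,13,14,15,16,17,18}
C ∪ (A ∪ (A Δ B)) = {1,2,3,4,5,6,7,8,9,10,11,12,13,14,15,16,17,18}
A^c = {4,8,9,11,13,16,17,18}
A^c \ A = {4,8,9,11,13,16,17,18}
B \ (A^c \ A) = {6,14}
(C ∪ (A ∪ (A Δ B))) ∩ (B \ (A^c \ A)) = {6,14}

{6,14}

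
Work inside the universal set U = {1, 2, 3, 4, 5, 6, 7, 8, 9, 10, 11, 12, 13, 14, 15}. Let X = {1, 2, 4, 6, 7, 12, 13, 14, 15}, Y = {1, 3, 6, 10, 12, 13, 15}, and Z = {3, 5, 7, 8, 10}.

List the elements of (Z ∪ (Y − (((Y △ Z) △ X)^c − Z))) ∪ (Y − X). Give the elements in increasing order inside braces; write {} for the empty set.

{3, 5, 7, 8, 10}

Y △ Z = {1, 5, 6, 7, 8, 12, 13, 15}
(Y △ Z) △ X = {2, 4, 5, 8, 14}
((Y △ Z) △ X)^c = {1, 3, 6, 7, 9, 10, 11, 12, 13, 15}
((Y △ Z) △ X)^c − Z = {1, 6, 9, 11, 12, 13, 15}
Y − (((Y △ Z) △ X)^c − Z) = {3, 10}
Z ∪ (Y − (((Y △ Z) △ X)^c − Z)) = {3, 5, 7, 8, 10}
Y − X = {3, 10}
(Z ∪ (Y − (((Y △ Z) △ X)^c − Z))) ∪ (Y − X) = {3, 5, 7, 8, 10}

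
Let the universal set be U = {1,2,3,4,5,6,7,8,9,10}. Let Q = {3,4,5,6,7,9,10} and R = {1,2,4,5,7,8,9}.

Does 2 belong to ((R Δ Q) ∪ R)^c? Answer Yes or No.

2 ∈ R and 2 ∉ Q, so 2 ∈ R Δ Q
2 ∈ (R Δ Q) and 2 ∈ R, so 2 ∈ (R Δ Q) ∪ R
2 ∉ ((R Δ Q) ∪ R)^c since 2 ∈ ((R Δ Q) ∪ R)

No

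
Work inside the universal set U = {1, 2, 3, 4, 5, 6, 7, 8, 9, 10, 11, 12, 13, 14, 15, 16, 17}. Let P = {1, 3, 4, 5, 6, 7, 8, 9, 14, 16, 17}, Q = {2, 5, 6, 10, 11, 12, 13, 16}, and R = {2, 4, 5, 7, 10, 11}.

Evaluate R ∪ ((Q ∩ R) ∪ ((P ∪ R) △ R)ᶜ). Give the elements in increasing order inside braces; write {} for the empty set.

Q ∩ R = {2, 5, 10, 11}
P ∪ R = {1, 2, 3, 4, 5, 6, 7, 8, 9, 10, 11, 14, 16, 17}
(P ∪ R) △ R = {1, 3, 6, 8, 9, 14, 16, 17}
((P ∪ R) △ R)ᶜ = {2, 4, 5, 7, 10, 11, 12, 13, 15}
(Q ∩ R) ∪ ((P ∪ R) △ R)ᶜ = {2, 4, 5, 7, 10, 11, 12, 13, 15}
R ∪ ((Q ∩ R) ∪ ((P ∪ R) △ R)ᶜ) = {2, 4, 5, 7, 10, 11, 12, 13, 15}

{2, 4, 5, 7, 10, 11, 12, 13, 15}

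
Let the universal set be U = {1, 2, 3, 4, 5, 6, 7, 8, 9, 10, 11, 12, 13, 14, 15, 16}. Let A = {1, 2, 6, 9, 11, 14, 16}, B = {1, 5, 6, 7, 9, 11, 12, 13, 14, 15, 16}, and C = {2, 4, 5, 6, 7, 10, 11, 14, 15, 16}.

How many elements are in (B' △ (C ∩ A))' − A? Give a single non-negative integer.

5

B' = {2, 3, 4, 8, 10}
C ∩ A = {2, 6, 11, 14, 16}
B' △ (C ∩ A) = {3, 4, 6, 8, 10, 11, 14, 16}
(B' △ (C ∩ A))' = {1, 2, 5, 7, 9, 12, 13, 15}
(B' △ (C ∩ A))' − A = {5, 7, 12, 13, 15}
|(B' △ (C ∩ A))' − A| = 5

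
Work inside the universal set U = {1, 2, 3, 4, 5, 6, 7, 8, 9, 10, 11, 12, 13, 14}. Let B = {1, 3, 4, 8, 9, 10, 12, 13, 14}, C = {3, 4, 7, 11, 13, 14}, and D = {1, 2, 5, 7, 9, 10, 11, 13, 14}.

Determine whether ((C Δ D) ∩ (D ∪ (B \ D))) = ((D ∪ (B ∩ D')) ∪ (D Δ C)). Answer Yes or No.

C Δ D = {1, 2, 3, 4, 5, 9, 10}
B \ D = {3, 4, 8, 12}
D ∪ (B \ D) = {1, 2, 3, 4, 5, 7, 8, 9, 10, 11, 12, 13, 14}
(C Δ D) ∩ (D ∪ (B \ D)) = {1, 2, 3, 4, 5, 9, 10}
D' = {3, 4, 6, 8, 12}
B ∩ D' = {3, 4, 8, 12}
D ∪ (B ∩ D') = {1, 2, 3, 4, 5, 7, 8, 9, 10, 11, 12, 13, 14}
D Δ C = {1, 2, 3, 4, 5, 9, 10}
(D ∪ (B ∩ D')) ∪ (D Δ C) = {1, 2, 3, 4, 5, 7, 8, 9, 10, 11, 12, 13, 14}
7 ∈ (D ∪ (B ∩ D')) ∪ (D Δ C) but 7 ∉ (C Δ D) ∩ (D ∪ (B \ D)), so they differ.

No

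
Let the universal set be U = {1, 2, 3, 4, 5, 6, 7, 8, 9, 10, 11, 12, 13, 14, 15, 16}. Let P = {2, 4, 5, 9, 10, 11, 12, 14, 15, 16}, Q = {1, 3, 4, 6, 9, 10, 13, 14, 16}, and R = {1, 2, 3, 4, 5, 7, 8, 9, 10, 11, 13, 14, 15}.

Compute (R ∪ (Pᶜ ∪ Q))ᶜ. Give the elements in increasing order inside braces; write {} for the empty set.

{12}

Pᶜ = {1, 3, 6, 7, 8, 13}
Pᶜ ∪ Q = {1, 3, 4, 6, 7, 8, 9, 10, 13, 14, 16}
R ∪ (Pᶜ ∪ Q) = {1, 2, 3, 4, 5, 6, 7, 8, 9, 10, 11, 13, 14, 15, 16}
(R ∪ (Pᶜ ∪ Q))ᶜ = {12}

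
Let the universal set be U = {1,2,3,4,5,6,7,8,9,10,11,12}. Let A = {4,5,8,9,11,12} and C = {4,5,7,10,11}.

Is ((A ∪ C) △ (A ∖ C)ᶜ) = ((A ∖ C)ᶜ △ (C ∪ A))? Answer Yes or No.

Yes

A ∪ C = {4,5,7,8,9,10,11,12}
A ∖ C = {8,9,12}
(A ∖ C)ᶜ = {1,2,3,4,5,6,7,10,11}
(A ∪ C) △ (A ∖ C)ᶜ = {1,2,3,6,8,9,12}
C ∪ A = {4,5,7,8,9,10,11,12}
(A ∖ C)ᶜ △ (C ∪ A) = {1,2,3,6,8,9,12}
Both equal {1,2,3,6,8,9,12}, so (A ∪ C) △ (A ∖ C)ᶜ = (A ∖ C)ᶜ △ (C ∪ A).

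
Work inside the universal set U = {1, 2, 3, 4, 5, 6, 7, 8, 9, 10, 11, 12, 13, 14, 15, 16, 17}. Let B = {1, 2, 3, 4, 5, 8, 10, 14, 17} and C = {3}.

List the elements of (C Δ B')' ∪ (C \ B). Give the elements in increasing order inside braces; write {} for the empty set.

B' = {6, 7, 9, 11, 12, 13, 15, 16}
C Δ B' = {3, 6, 7, 9, 11, 12, 13, 15, 16}
(C Δ B')' = {1, 2, 4, 5, 8, 10, 14, 17}
C \ B = {}
(C Δ B')' ∪ (C \ B) = {1, 2, 4, 5, 8, 10, 14, 17}

{1, 2, 4, 5, 8, 10, 14, 17}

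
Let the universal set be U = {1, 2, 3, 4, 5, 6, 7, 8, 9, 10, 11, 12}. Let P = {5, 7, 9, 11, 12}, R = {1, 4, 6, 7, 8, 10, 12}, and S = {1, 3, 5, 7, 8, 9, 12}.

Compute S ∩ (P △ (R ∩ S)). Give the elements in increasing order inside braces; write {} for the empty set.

R ∩ S = {1, 7, 8, 12}
P △ (R ∩ S) = {1, 5, 8, 9, 11}
S ∩ (P △ (R ∩ S)) = {1, 5, 8, 9}

{1, 5, 8, 9}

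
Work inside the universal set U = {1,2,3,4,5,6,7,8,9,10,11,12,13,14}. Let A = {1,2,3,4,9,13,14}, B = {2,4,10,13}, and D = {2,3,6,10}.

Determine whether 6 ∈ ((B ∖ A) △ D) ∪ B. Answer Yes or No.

6 ∉ B and 6 ∉ A, so 6 ∉ B ∖ A
6 ∉ (B ∖ A) and 6 ∈ D, so 6 ∈ (B ∖ A) △ D
6 ∈ ((B ∖ A) △ D) and 6 ∉ B, so 6 ∈ ((B ∖ A) △ D) ∪ B

Yes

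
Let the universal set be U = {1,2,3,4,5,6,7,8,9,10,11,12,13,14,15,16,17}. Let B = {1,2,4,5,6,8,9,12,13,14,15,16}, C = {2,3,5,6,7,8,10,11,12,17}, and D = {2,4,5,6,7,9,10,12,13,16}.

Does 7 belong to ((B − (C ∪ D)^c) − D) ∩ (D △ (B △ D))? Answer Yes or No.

7 ∈ C and 7 ∈ D, so 7 ∈ C ∪ D
7 ∉ (C ∪ D)^c since 7 ∈ (C ∪ D)
7 ∉ B and 7 ∉ (C ∪ D)^c, so 7 ∉ B − (C ∪ D)^c
7 ∉ (B − (C ∪ D)^c) and 7 ∈ D, so 7 ∉ (B − (C ∪ D)^c) − D
7 ∉ B and 7 ∈ D, so 7 ∈ B △ D
7 ∈ D and 7 ∈ (B △ D), so 7 ∉ D △ (B △ D)
7 ∉ ((B − (C ∪ D)^c) − D) and 7 ∉ (D △ (B △ D)), so 7 ∉ ((B − (C ∪ D)^c) − D) ∩ (D △ (B △ D))

No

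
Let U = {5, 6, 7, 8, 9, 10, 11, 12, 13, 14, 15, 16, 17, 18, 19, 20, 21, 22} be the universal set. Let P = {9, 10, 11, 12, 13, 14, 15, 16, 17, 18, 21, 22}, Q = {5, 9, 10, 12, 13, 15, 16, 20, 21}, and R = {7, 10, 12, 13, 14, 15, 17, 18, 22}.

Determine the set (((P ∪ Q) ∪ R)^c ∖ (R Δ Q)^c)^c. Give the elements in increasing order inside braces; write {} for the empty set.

P ∪ Q = {5, 9, 10, 11, 12, 13, 14, 15, 16, 17, 18, 20, 21, 22}
(P ∪ Q) ∪ R = {5, 7, 9, 10, 11, 12, 13, 14, 15, 16, 17, 18, 20, 21, 22}
((P ∪ Q) ∪ R)^c = {6, 8, 19}
R Δ Q = {5, 7, 9, 14, 16, 17, 18, 20, 21, 22}
(R Δ Q)^c = {6, 8, 10, 11, 12, 13, 15, 19}
((P ∪ Q) ∪ R)^c ∖ (R Δ Q)^c = {}
(((P ∪ Q) ∪ R)^c ∖ (R Δ Q)^c)^c = {5, 6, 7, 8, 9, 10, 11, 12, 13, 14, 15, 16, 17, 18, 19, 20, 21, 22}

{5, 6, 7, 8, 9, 10, 11, 12, 13, 14, 15, 16, 17, 18, 19, 20, 21, 22}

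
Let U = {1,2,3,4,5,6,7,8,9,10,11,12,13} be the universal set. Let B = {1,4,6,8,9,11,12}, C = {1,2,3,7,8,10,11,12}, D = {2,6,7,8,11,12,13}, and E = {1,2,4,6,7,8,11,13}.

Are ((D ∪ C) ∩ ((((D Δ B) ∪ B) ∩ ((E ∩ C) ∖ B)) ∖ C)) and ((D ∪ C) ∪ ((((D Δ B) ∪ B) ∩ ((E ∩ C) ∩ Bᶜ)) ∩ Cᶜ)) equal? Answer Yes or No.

No

D ∪ C = {1,2,3,6,7,8,10,11,12,13}
D Δ B = {1,2,4,7,9,13}
(D Δ B) ∪ B = {1,2,4,6,7,8,9,11,12,13}
E ∩ C = {1,2,7,8,11}
(E ∩ C) ∖ B = {2,7}
((D Δ B) ∪ B) ∩ ((E ∩ C) ∖ B) = {2,7}
(((D Δ B) ∪ B) ∩ ((E ∩ C) ∖ B)) ∖ C = {}
(D ∪ C) ∩ ((((D Δ B) ∪ B) ∩ ((E ∩ C) ∖ B)) ∖ C) = {}
Bᶜ = {2,3,5,7,10,13}
(E ∩ C) ∩ Bᶜ = {2,7}
((D Δ B) ∪ B) ∩ ((E ∩ C) ∩ Bᶜ) = {2,7}
Cᶜ = {4,5,6,9,13}
(((D Δ B) ∪ B) ∩ ((E ∩ C) ∩ Bᶜ)) ∩ Cᶜ = {}
(D ∪ C) ∪ ((((D Δ B) ∪ B) ∩ ((E ∩ C) ∩ Bᶜ)) ∩ Cᶜ) = {1,2,3,6,7,8,10,11,12,13}
1 ∈ (D ∪ C) ∪ ((((D Δ B) ∪ B) ∩ ((E ∩ C) ∩ Bᶜ)) ∩ Cᶜ) but 1 ∉ (D ∪ C) ∩ ((((D Δ B) ∪ B) ∩ ((E ∩ C) ∖ B)) ∖ C), so they differ.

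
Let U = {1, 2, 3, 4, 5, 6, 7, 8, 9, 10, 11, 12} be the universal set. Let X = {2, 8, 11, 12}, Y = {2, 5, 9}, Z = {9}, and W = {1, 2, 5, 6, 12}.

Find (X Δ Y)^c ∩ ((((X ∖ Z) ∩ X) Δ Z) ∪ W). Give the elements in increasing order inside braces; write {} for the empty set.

{1, 2, 6}

X Δ Y = {5, 8, 9, 11, 12}
(X Δ Y)^c = {1, 2, 3, 4, 6, 7, 10}
X ∖ Z = {2, 8, 11, 12}
(X ∖ Z) ∩ X = {2, 8, 11, 12}
((X ∖ Z) ∩ X) Δ Z = {2, 8, 9, 11, 12}
(((X ∖ Z) ∩ X) Δ Z) ∪ W = {1, 2, 5, 6, 8, 9, 11, 12}
(X Δ Y)^c ∩ ((((X ∖ Z) ∩ X) Δ Z) ∪ W) = {1, 2, 6}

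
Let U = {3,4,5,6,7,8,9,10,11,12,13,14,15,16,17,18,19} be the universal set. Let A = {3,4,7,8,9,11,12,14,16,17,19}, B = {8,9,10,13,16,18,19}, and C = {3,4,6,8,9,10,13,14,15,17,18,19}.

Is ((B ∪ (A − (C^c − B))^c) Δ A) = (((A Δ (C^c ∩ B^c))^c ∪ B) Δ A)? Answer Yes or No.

C^c = {5,7,11,12,16}
C^c − B = {5,7,11,12}
A − (C^c − B) = {3,4,8,9,14,16,17,19}
(A − (C^c − B))^c = {5,6,7,10,11,12,13,15,18}
B ∪ (A − (C^c − B))^c = {5,6,7,8,9,10,11,12,13,15,16,18,19}
(B ∪ (A − (C^c − B))^c) Δ A = {3,4,5,6,10,13,14,15,17,18}
B^c = {3,4,5,6,7,11,12,14,15,17}
C^c ∩ B^c = {5,7,11,12}
A Δ (C^c ∩ B^c) = {3,4,5,8,9,14,16,17,19}
(A Δ (C^c ∩ B^c))^c = {6,7,10,11,12,13,15,18}
(A Δ (C^c ∩ B^c))^c ∪ B = {6,7,8,9,10,11,12,13,15,16,18,19}
((A Δ (C^c ∩ B^c))^c ∪ B) Δ A = {3,4,6,10,13,14,15,17,18}
5 ∈ (B ∪ (A − (C^c − B))^c) Δ A but 5 ∉ ((A Δ (C^c ∩ B^c))^c ∪ B) Δ A, so they differ.

No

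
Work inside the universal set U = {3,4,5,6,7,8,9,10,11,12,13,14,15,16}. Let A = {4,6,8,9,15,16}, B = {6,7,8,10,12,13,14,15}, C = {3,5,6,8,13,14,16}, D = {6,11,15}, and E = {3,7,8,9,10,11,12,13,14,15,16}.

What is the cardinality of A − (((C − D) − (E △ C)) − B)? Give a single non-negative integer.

5

C − D = {3,5,8,13,14,16}
E △ C = {5,6,7,9,10,11,12,15}
(C − D) − (E △ C) = {3,8,13,14,16}
((C − D) − (E △ C)) − B = {3,16}
A − (((C − D) − (E △ C)) − B) = {4,6,8,9,15}
|A − (((C − D) − (E △ C)) − B)| = 5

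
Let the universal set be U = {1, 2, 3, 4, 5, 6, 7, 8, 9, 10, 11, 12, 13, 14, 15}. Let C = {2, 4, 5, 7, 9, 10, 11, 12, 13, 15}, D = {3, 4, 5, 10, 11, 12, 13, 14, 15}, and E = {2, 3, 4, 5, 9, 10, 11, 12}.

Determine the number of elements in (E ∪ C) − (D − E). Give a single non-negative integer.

9

E ∪ C = {2, 3, 4, 5, 7, 9, 10, 11, 12, 13, 15}
D − E = {13, 14, 15}
(E ∪ C) − (D − E) = {2, 3, 4, 5, 7, 9, 10, 11, 12}
|(E ∪ C) − (D − E)| = 9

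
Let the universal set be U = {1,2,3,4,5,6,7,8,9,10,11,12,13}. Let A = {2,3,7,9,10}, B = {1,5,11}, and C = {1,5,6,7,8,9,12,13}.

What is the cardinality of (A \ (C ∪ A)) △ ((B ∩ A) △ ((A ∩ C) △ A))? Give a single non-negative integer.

3

C ∪ A = {1,2,3,5,6,7,8,9,10,12,13}
A \ (C ∪ A) = {}
B ∩ A = {}
A ∩ C = {7,9}
(A ∩ C) △ A = {2,3,10}
(B ∩ A) △ ((A ∩ C) △ A) = {2,3,10}
(A \ (C ∪ A)) △ ((B ∩ A) △ ((A ∩ C) △ A)) = {2,3,10}
|(A \ (C ∪ A)) △ ((B ∩ A) △ ((A ∩ C) △ A))| = 3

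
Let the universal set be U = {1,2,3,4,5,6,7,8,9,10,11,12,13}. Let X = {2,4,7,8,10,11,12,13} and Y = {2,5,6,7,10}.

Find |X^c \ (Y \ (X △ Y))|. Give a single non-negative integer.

5

X^c = {1,3,5,6,9}
X △ Y = {4,5,6,8,11,12,13}
Y \ (X △ Y) = {2,7,10}
X^c \ (Y \ (X △ Y)) = {1,3,5,6,9}
|X^c \ (Y \ (X △ Y))| = 5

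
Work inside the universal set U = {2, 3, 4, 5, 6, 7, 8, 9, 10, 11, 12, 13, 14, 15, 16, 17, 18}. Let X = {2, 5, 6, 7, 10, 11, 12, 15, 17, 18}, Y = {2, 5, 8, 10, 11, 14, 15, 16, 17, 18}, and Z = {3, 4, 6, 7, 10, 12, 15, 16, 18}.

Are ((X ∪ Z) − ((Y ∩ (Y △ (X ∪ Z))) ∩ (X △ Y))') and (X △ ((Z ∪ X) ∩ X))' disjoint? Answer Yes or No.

Yes

X ∪ Z = {2, 3, 4, 5, 6, 7, 10, 11, 12, 15, 16, 17, 18}
Y △ (X ∪ Z) = {3, 4, 6, 7, 8, 12, 14}
Y ∩ (Y △ (X ∪ Z)) = {8, 14}
X △ Y = {6, 7, 8, 12, 14, 16}
(Y ∩ (Y △ (X ∪ Z))) ∩ (X △ Y) = {8, 14}
((Y ∩ (Y △ (X ∪ Z))) ∩ (X △ Y))' = {2, 3, 4, 5, 6, 7, 9, 10, 11, 12, 13, 15, 16, 17, 18}
(X ∪ Z) − ((Y ∩ (Y △ (X ∪ Z))) ∩ (X △ Y))' = {}
Z ∪ X = {2, 3, 4, 5, 6, 7, 10, 11, 12, 15, 16, 17, 18}
(Z ∪ X) ∩ X = {2, 5, 6, 7, 10, 11, 12, 15, 17, 18}
X △ ((Z ∪ X) ∩ X) = {}
(X △ ((Z ∪ X) ∩ X))' = {2, 3, 4, 5, 6, 7, 8, 9, 10, 11, 12, 13, 14, 15, 16, 17, 18}
{} and {2, 3, 4, 5, 6, 7, 8, 9, 10, 11, 12, 13, 14, 15, 16, 17, 18} share no elements.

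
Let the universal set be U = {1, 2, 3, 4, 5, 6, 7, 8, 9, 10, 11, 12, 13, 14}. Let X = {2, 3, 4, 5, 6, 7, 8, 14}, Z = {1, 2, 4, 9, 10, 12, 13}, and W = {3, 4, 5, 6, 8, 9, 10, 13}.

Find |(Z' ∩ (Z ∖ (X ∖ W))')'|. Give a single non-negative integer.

7

Z' = {3, 5, 6, 7, 8, 11, 14}
X ∖ W = {2, 7, 14}
Z ∖ (X ∖ W) = {1, 4, 9, 10, 12, 13}
(Z ∖ (X ∖ W))' = {2, 3, 5, 6, 7, 8, 11, 14}
Z' ∩ (Z ∖ (X ∖ W))' = {3, 5, 6, 7, 8, 11, 14}
(Z' ∩ (Z ∖ (X ∖ W))')' = {1, 2, 4, 9, 10, 12, 13}
|(Z' ∩ (Z ∖ (X ∖ W))')'| = 7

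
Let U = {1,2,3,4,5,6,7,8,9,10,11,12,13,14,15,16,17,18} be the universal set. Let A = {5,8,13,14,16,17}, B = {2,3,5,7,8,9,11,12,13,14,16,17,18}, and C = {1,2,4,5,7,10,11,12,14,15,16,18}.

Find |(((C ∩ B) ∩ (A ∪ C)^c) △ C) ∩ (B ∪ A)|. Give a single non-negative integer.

C ∩ B = {2,5,7,11,12,14,16,18}
A ∪ C = {1,2,4,5,7,8,10,11,12,13,14,15,16,17,18}
(A ∪ C)^c = {3,6,9}
(C ∩ B) ∩ (A ∪ C)^c = {}
((C ∩ B) ∩ (A ∪ C)^c) △ C = {1,2,4,5,7,10,11,12,14,15,16,18}
B ∪ A = {2,3,5,7,8,9,11,12,13,14,16,17,18}
(((C ∩ B) ∩ (A ∪ C)^c) △ C) ∩ (B ∪ A) = {2,5,7,11,12,14,16,18}
|(((C ∩ B) ∩ (A ∪ C)^c) △ C) ∩ (B ∪ A)| = 8

8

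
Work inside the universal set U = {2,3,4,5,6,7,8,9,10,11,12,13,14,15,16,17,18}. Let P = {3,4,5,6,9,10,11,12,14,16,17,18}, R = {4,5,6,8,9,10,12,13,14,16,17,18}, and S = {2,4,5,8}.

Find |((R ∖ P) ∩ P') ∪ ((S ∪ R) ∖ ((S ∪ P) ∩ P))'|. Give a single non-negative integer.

R ∖ P = {8,13}
P' = {2,7,8,13,15}
(R ∖ P) ∩ P' = {8,13}
S ∪ R = {2,4,5,6,8,9,10,12,13,14,16,17,18}
S ∪ P = {2,3,4,5,6,8,9,10,11,12,14,16,17,18}
(S ∪ P) ∩ P = {3,4,5,6,9,10,11,12,14,16,17,18}
(S ∪ R) ∖ ((S ∪ P) ∩ P) = {2,8,13}
((S ∪ R) ∖ ((S ∪ P) ∩ P))' = {3,4,5,6,7,9,10,11,12,14,15,16,17,18}
((R ∖ P) ∩ P') ∪ ((S ∪ R) ∖ ((S ∪ P) ∩ P))' = {3,4,5,6,7,8,9,10,11,12,13,14,15,16,17,18}
|((R ∖ P) ∩ P') ∪ ((S ∪ R) ∖ ((S ∪ P) ∩ P))'| = 16

16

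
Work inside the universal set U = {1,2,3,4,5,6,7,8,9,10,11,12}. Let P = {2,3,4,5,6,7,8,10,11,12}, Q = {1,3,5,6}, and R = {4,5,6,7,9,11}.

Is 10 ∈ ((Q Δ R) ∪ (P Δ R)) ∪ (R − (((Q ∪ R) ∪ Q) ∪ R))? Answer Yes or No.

Yes

10 ∉ Q and 10 ∉ R, so 10 ∉ Q Δ R
10 ∈ P and 10 ∉ R, so 10 ∈ P Δ R
10 ∉ (Q Δ R) and 10 ∈ (P Δ R), so 10 ∈ (Q Δ R) ∪ (P Δ R)
10 ∉ Q and 10 ∉ R, so 10 ∉ Q ∪ R
10 ∉ (Q ∪ R) and 10 ∉ Q, so 10 ∉ (Q ∪ R) ∪ Q
10 ∉ ((Q ∪ R) ∪ Q) and 10 ∉ R, so 10 ∉ ((Q ∪ R) ∪ Q) ∪ R
10 ∉ R and 10 ∉ (((Q ∪ R) ∪ Q) ∪ R), so 10 ∉ R − (((Q ∪ R) ∪ Q) ∪ R)
10 ∈ ((Q Δ R) ∪ (P Δ R)) and 10 ∉ (R − (((Q ∪ R) ∪ Q) ∪ R)), so 10 ∈ ((Q Δ R) ∪ (P Δ R)) ∪ (R − (((Q ∪ R) ∪ Q) ∪ R))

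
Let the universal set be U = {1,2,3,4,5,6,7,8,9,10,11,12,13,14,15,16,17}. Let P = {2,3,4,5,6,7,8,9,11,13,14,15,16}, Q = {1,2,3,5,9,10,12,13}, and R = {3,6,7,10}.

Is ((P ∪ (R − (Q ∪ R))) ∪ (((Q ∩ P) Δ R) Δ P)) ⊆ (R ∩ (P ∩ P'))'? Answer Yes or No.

Yes

Q ∪ R = {1,2,3,5,6,7,9,10,12,13}
R − (Q ∪ R) = {}
P ∪ (R − (Q ∪ R)) = {2,3,4,5,6,7,8,9,11,13,14,15,16}
Q ∩ P = {2,3,5,9,13}
(Q ∩ P) Δ R = {2,5,6,7,9,10,13}
((Q ∩ P) Δ R) Δ P = {3,4,8,10,11,14,15,16}
(P ∪ (R − (Q ∪ R))) ∪ (((Q ∩ P) Δ R) Δ P) = {2,3,4,5,6,7,8,9,10,11,13,14,15,16}
P' = {1,10,12,17}
P ∩ P' = {}
R ∩ (P ∩ P') = {}
(R ∩ (P ∩ P'))' = {1,2,3,4,5,6,7,8,9,10,11,12,13,14,15,16,17}
Every element of {2,3,4,5,6,7,8,9,10,11,13,14,15,16} is in {1,2,3,4,5,6,7,8,9,10,11,12,13,14,15,16,17}, so (P ∪ (R − (Q ∪ R))) ∪ (((Q ∩ P) Δ R) Δ P) ⊆ (R ∩ (P ∩ P'))'.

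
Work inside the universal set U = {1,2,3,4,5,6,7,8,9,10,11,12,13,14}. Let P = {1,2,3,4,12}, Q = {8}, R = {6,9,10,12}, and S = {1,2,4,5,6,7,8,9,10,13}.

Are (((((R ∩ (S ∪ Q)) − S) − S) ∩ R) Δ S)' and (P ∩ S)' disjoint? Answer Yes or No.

S ∪ Q = {1,2,4,5,6,7,8,9,10,13}
R ∩ (S ∪ Q) = {6,9,10}
(R ∩ (S ∪ Q)) − S = {}
((R ∩ (S ∪ Q)) − S) − S = {}
(((R ∩ (S ∪ Q)) − S) − S) ∩ R = {}
((((R ∩ (S ∪ Q)) − S) − S) ∩ R) Δ S = {1,2,4,5,6,7,8,9,10,13}
(((((R ∩ (S ∪ Q)) − S) − S) ∩ R) Δ S)' = {3,11,12,14}
P ∩ S = {1,2,4}
(P ∩ S)' = {3,5,6,7,8,9,10,11,12,13,14}
3 lies in both, so they are not disjoint.

No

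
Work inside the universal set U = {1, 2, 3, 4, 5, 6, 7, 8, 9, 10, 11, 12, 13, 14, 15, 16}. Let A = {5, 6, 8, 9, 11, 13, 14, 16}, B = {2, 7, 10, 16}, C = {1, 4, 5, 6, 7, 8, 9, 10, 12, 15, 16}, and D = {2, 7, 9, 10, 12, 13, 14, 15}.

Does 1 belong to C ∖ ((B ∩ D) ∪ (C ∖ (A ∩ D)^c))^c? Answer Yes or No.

No

1 ∉ B and 1 ∉ D, so 1 ∉ B ∩ D
1 ∉ A and 1 ∉ D, so 1 ∉ A ∩ D
1 ∈ (A ∩ D)^c since 1 ∉ (A ∩ D)
1 ∈ C and 1 ∈ (A ∩ D)^c, so 1 ∉ C ∖ (A ∩ D)^c
1 ∉ (B ∩ D) and 1 ∉ (C ∖ (A ∩ D)^c), so 1 ∉ (B ∩ D) ∪ (C ∖ (A ∩ D)^c)
1 ∈ ((B ∩ D) ∪ (C ∖ (A ∩ D)^c))^c since 1 ∉ ((B ∩ D) ∪ (C ∖ (A ∩ D)^c))
1 ∈ C and 1 ∈ ((B ∩ D) ∪ (C ∖ (A ∩ D)^c))^c, so 1 ∉ C ∖ ((B ∩ D) ∪ (C ∖ (A ∩ D)^c))^c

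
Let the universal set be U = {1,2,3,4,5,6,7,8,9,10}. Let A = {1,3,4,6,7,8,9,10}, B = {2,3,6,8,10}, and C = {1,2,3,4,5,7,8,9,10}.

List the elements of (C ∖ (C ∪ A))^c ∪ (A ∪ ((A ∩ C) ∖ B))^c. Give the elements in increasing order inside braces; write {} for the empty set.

{1,2,3,4,5,6,7,8,9,10}

C ∪ A = {1,2,3,4,5,6,7,8,9,10}
C ∖ (C ∪ A) = {}
(C ∖ (C ∪ A))^c = {1,2,3,4,5,6,7,8,9,10}
A ∩ C = {1,3,4,7,8,9,10}
(A ∩ C) ∖ B = {1,4,7,9}
A ∪ ((A ∩ C) ∖ B) = {1,3,4,6,7,8,9,10}
(A ∪ ((A ∩ C) ∖ B))^c = {2,5}
(C ∖ (C ∪ A))^c ∪ (A ∪ ((A ∩ C) ∖ B))^c = {1,2,3,4,5,6,7,8,9,10}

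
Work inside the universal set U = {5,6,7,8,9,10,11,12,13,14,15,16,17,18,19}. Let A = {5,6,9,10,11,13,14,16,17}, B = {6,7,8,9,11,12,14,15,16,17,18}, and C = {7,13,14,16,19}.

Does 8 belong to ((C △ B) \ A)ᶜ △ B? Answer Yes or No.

8 ∉ C and 8 ∈ B, so 8 ∈ C △ B
8 ∈ (C △ B) and 8 ∉ A, so 8 ∈ (C △ B) \ A
8 ∉ ((C △ B) \ A)ᶜ since 8 ∈ ((C △ B) \ A)
8 ∉ ((C △ B) \ A)ᶜ and 8 ∈ B, so 8 ∈ ((C △ B) \ A)ᶜ △ B

Yes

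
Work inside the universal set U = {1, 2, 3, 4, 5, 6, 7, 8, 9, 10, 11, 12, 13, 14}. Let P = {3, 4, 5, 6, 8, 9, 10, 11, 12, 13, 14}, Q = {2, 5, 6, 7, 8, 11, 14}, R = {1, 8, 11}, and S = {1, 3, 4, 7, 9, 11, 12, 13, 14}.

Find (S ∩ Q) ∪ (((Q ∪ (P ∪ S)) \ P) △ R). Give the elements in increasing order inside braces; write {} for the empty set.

S ∩ Q = {7, 11, 14}
P ∪ S = {1, 3, 4, 5, 6, 7, 8, 9, 10, 11, 12, 13, 14}
Q ∪ (P ∪ S) = {1, 2, 3, 4, 5, 6, 7, 8, 9, 10, 11, 12, 13, 14}
(Q ∪ (P ∪ S)) \ P = {1, 2, 7}
((Q ∪ (P ∪ S)) \ P) △ R = {2, 7, 8, 11}
(S ∩ Q) ∪ (((Q ∪ (P ∪ S)) \ P) △ R) = {2, 7, 8, 11, 14}

{2, 7, 8, 11, 14}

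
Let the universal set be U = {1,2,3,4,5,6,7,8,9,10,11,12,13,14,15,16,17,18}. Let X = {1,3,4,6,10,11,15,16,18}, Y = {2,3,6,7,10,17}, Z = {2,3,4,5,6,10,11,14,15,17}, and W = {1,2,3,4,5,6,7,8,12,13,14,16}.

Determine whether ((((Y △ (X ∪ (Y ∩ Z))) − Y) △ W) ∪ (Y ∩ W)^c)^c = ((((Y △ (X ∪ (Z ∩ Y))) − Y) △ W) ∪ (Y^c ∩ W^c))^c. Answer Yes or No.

No

Y ∩ Z = {2,3,6,10,17}
X ∪ (Y ∩ Z) = {1,2,3,4,6,10,11,15,16,17,18}
Y △ (X ∪ (Y ∩ Z)) = {1,4,7,11,15,16,18}
(Y △ (X ∪ (Y ∩ Z))) − Y = {1,4,11,15,16,18}
((Y △ (X ∪ (Y ∩ Z))) − Y) △ W = {2,3,5,6,7,8,11,12,13,14,15,18}
Y ∩ W = {2,3,6,7}
(Y ∩ W)^c = {1,4,5,8,9,10,11,12,13,14,15,16,17,18}
(((Y △ (X ∪ (Y ∩ Z))) − Y) △ W) ∪ (Y ∩ W)^c = {1,2,3,4,5,6,7,8,9,10,11,12,13,14,15,16,17,18}
((((Y △ (X ∪ (Y ∩ Z))) − Y) △ W) ∪ (Y ∩ W)^c)^c = {}
Z ∩ Y = {2,3,6,10,17}
X ∪ (Z ∩ Y) = {1,2,3,4,6,10,11,15,16,17,18}
Y △ (X ∪ (Z ∩ Y)) = {1,4,7,11,15,16,18}
(Y △ (X ∪ (Z ∩ Y))) − Y = {1,4,11,15,16,18}
((Y △ (X ∪ (Z ∩ Y))) − Y) △ W = {2,3,5,6,7,8,11,12,13,14,15,18}
Y^c = {1,4,5,8,9,11,12,13,14,15,16,18}
W^c = {9,10,11,15,17,18}
Y^c ∩ W^c = {9,11,15,18}
(((Y △ (X ∪ (Z ∩ Y))) − Y) △ W) ∪ (Y^c ∩ W^c) = {2,3,5,6,7,8,9,11,12,13,14,15,18}
((((Y △ (X ∪ (Z ∩ Y))) − Y) △ W) ∪ (Y^c ∩ W^c))^c = {1,4,10,16,17}
1 ∈ ((((Y △ (X ∪ (Z ∩ Y))) − Y) △ W) ∪ (Y^c ∩ W^c))^c but 1 ∉ ((((Y △ (X ∪ (Y ∩ Z))) − Y) △ W) ∪ (Y ∩ W)^c)^c, so they differ.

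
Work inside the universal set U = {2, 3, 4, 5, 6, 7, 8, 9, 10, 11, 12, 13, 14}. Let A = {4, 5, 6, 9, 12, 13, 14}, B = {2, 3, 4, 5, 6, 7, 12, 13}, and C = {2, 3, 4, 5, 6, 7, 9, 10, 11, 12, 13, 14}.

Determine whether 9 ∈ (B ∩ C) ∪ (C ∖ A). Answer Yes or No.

No

9 ∉ B and 9 ∈ C, so 9 ∉ B ∩ C
9 ∈ C and 9 ∈ A, so 9 ∉ C ∖ A
9 ∉ (B ∩ C) and 9 ∉ (C ∖ A), so 9 ∉ (B ∩ C) ∪ (C ∖ A)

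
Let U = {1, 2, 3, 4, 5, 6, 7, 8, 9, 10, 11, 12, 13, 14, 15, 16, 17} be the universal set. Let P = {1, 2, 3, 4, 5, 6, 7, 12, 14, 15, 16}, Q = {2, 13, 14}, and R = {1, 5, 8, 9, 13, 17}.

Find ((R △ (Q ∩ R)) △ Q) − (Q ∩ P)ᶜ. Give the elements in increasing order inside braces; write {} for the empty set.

Q ∩ R = {13}
R △ (Q ∩ R) = {1, 5, 8, 9, 17}
(R △ (Q ∩ R)) △ Q = {1, 2, 5, 8, 9, 13, 14, 17}
Q ∩ P = {2, 14}
(Q ∩ P)ᶜ = {1, 3, 4, 5, 6, 7, 8, 9, 10, 11, 12, 13, 15, 16, 17}
((R △ (Q ∩ R)) △ Q) − (Q ∩ P)ᶜ = {2, 14}

{2, 14}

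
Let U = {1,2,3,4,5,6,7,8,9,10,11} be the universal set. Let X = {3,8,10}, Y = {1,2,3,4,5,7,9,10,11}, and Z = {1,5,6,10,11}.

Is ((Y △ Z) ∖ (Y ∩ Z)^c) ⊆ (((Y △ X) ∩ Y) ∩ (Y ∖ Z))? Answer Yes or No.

Yes

Y △ Z = {2,3,4,6,7,9}
Y ∩ Z = {1,5,10,11}
(Y ∩ Z)^c = {2,3,4,6,7,8,9}
(Y △ Z) ∖ (Y ∩ Z)^c = {}
Y △ X = {1,2,4,5,7,8,9,11}
(Y △ X) ∩ Y = {1,2,4,5,7,9,11}
Y ∖ Z = {2,3,4,7,9}
((Y △ X) ∩ Y) ∩ (Y ∖ Z) = {2,4,7,9}
Every element of {} is in {2,4,7,9}, so (Y △ Z) ∖ (Y ∩ Z)^c ⊆ ((Y △ X) ∩ Y) ∩ (Y ∖ Z).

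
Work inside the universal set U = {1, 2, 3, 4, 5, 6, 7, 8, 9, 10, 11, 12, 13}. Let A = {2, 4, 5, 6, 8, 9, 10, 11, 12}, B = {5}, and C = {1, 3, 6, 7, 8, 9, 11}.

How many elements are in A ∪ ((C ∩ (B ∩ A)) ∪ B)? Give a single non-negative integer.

9

B ∩ A = {5}
C ∩ (B ∩ A) = {}
(C ∩ (B ∩ A)) ∪ B = {5}
A ∪ ((C ∩ (B ∩ A)) ∪ B) = {2, 4, 5, 6, 8, 9, 10, 11, 12}
|A ∪ ((C ∩ (B ∩ A)) ∪ B)| = 9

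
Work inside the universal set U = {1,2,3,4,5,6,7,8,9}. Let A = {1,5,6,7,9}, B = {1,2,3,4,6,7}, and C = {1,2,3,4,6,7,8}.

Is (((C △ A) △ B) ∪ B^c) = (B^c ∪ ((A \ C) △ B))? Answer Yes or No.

No

C △ A = {2,3,4,5,8,9}
(C △ A) △ B = {1,5,6,7,8,9}
B^c = {5,8,9}
((C △ A) △ B) ∪ B^c = {1,5,6,7,8,9}
A \ C = {5,9}
(A \ C) △ B = {1,2,3,4,5,6,7,9}
B^c ∪ ((A \ C) △ B) = {1,2,3,4,5,6,7,8,9}
2 ∈ B^c ∪ ((A \ C) △ B) but 2 ∉ ((C △ A) △ B) ∪ B^c, so they differ.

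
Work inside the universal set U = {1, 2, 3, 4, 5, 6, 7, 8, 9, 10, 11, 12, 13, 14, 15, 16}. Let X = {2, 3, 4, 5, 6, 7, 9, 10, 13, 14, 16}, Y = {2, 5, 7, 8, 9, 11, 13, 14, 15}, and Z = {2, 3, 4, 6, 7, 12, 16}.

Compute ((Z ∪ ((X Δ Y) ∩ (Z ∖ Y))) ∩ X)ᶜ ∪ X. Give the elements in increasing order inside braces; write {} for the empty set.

X Δ Y = {3, 4, 6, 8, 10, 11, 15, 16}
Z ∖ Y = {3, 4, 6, 12, 16}
(X Δ Y) ∩ (Z ∖ Y) = {3, 4, 6, 16}
Z ∪ ((X Δ Y) ∩ (Z ∖ Y)) = {2, 3, 4, 6, 7, 12, 16}
(Z ∪ ((X Δ Y) ∩ (Z ∖ Y))) ∩ X = {2, 3, 4, 6, 7, 16}
((Z ∪ ((X Δ Y) ∩ (Z ∖ Y))) ∩ X)ᶜ = {1, 5, 8, 9, 10, 11, 12, 13, 14, 15}
((Z ∪ ((X Δ Y) ∩ (Z ∖ Y))) ∩ X)ᶜ ∪ X = {1, 2, 3, 4, 5, 6, 7, 8, 9, 10, 11, 12, 13, 14, 15, 16}

{1, 2, 3, 4, 5, 6, 7, 8, 9, 10, 11, 12, 13, 14, 15, 16}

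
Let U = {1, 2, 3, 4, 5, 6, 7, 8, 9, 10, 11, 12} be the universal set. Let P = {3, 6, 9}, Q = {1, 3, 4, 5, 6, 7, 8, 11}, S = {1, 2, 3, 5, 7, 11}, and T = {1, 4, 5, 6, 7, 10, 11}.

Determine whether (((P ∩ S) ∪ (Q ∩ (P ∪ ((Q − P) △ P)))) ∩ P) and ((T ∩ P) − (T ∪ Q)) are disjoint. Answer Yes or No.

P ∩ S = {3}
Q − P = {1, 4, 5, 7, 8, 11}
(Q − P) △ P = {1, 3, 4, 5, 6, 7, 8, 9, 11}
P ∪ ((Q − P) △ P) = {1, 3, 4, 5, 6, 7, 8, 9, 11}
Q ∩ (P ∪ ((Q − P) △ P)) = {1, 3, 4, 5, 6, 7, 8, 11}
(P ∩ S) ∪ (Q ∩ (P ∪ ((Q − P) △ P))) = {1, 3, 4, 5, 6, 7, 8, 11}
((P ∩ S) ∪ (Q ∩ (P ∪ ((Q − P) △ P)))) ∩ P = {3, 6}
T ∩ P = {6}
T ∪ Q = {1, 3, 4, 5, 6, 7, 8, 10, 11}
(T ∩ P) − (T ∪ Q) = {}
{3, 6} and {} share no elements.

Yes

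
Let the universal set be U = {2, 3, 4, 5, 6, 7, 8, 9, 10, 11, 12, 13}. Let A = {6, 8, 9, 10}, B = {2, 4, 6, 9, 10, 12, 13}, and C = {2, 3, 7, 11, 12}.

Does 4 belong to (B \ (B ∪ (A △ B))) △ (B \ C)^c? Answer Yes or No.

No

4 ∉ A and 4 ∈ B, so 4 ∈ A △ B
4 ∈ B and 4 ∈ (A △ B), so 4 ∈ B ∪ (A △ B)
4 ∈ B and 4 ∈ (B ∪ (A △ B)), so 4 ∉ B \ (B ∪ (A △ B))
4 ∈ B and 4 ∉ C, so 4 ∈ B \ C
4 ∉ (B \ C)^c since 4 ∈ (B \ C)
4 ∉ (B \ (B ∪ (A △ B))) and 4 ∉ (B \ C)^c, so 4 ∉ (B \ (B ∪ (A △ B))) △ (B \ C)^c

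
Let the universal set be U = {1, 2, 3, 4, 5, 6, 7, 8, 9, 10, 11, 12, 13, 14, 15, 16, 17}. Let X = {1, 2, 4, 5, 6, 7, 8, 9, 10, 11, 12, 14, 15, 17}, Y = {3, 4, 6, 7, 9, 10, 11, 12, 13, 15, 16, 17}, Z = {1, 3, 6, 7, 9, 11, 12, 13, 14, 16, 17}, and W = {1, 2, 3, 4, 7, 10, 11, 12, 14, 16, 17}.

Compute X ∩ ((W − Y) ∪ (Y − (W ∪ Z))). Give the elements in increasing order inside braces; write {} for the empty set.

{1, 2, 14, 15}

W − Y = {1, 2, 14}
W ∪ Z = {1, 2, 3, 4, 6, 7, 9, 10, 11, 12, 13, 14, 16, 17}
Y − (W ∪ Z) = {15}
(W − Y) ∪ (Y − (W ∪ Z)) = {1, 2, 14, 15}
X ∩ ((W − Y) ∪ (Y − (W ∪ Z))) = {1, 2, 14, 15}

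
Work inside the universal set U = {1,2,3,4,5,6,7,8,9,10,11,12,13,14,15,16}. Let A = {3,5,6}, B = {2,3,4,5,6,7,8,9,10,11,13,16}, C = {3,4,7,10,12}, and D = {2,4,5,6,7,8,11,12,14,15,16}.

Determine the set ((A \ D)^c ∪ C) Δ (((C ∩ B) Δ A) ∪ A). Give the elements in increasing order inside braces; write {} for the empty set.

A \ D = {3}
(A \ D)^c = {1,2,4,5,6,7,8,9,10,11,12,13,14,15,16}
(A \ D)^c ∪ C = {1,2,3,4,5,6,7,8,9,10,11,12,13,14,15,16}
C ∩ B = {3,4,7,10}
(C ∩ B) Δ A = {4,5,6,7,10}
((C ∩ B) Δ A) ∪ A = {3,4,5,6,7,10}
((A \ D)^c ∪ C) Δ (((C ∩ B) Δ A) ∪ A) = {1,2,8,9,11,12,13,14,15,16}

{1,2,8,9,11,12,13,14,15,16}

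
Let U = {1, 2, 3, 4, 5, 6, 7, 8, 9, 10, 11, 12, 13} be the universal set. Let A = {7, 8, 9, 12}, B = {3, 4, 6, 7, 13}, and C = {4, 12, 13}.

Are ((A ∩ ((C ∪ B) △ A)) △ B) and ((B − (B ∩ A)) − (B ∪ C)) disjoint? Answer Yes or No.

C ∪ B = {3, 4, 6, 7, 12, 13}
(C ∪ B) △ A = {3, 4, 6, 8, 9, 13}
A ∩ ((C ∪ B) △ A) = {8, 9}
(A ∩ ((C ∪ B) △ A)) △ B = {3, 4, 6, 7, 8, 9, 13}
B ∩ A = {7}
B − (B ∩ A) = {3, 4, 6, 13}
B ∪ C = {3, 4, 6, 7, 12, 13}
(B − (B ∩ A)) − (B ∪ C) = {}
{3, 4, 6, 7, 8, 9, 13} and {} share no elements.

Yes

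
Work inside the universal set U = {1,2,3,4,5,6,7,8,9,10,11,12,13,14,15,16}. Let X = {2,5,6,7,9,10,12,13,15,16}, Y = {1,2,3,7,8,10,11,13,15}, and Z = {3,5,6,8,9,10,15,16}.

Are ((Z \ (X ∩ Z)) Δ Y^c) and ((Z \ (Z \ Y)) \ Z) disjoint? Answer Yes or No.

X ∩ Z = {5,6,9,10,15,16}
Z \ (X ∩ Z) = {3,8}
Y^c = {4,5,6,9,12,14,16}
(Z \ (X ∩ Z)) Δ Y^c = {3,4,5,6,8,9,12,14,16}
Z \ Y = {5,6,9,16}
Z \ (Z \ Y) = {3,8,10,15}
(Z \ (Z \ Y)) \ Z = {}
{3,4,5,6,8,9,12,14,16} and {} share no elements.

Yes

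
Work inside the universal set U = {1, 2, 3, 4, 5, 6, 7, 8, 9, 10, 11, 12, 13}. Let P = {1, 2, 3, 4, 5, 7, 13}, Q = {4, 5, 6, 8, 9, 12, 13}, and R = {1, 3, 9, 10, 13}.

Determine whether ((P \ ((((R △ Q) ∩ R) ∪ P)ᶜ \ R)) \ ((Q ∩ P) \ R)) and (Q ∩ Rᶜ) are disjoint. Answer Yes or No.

R △ Q = {1, 3, 4, 5, 6, 8, 10, 12}
(R △ Q) ∩ R = {1, 3, 10}
((R △ Q) ∩ R) ∪ P = {1, 2, 3, 4, 5, 7, 10, 13}
(((R △ Q) ∩ R) ∪ P)ᶜ = {6, 8, 9, 11, 12}
(((R △ Q) ∩ R) ∪ P)ᶜ \ R = {6, 8, 11, 12}
P \ ((((R △ Q) ∩ R) ∪ P)ᶜ \ R) = {1, 2, 3, 4, 5, 7, 13}
Q ∩ P = {4, 5, 13}
(Q ∩ P) \ R = {4, 5}
(P \ ((((R △ Q) ∩ R) ∪ P)ᶜ \ R)) \ ((Q ∩ P) \ R) = {1, 2, 3, 7, 13}
Rᶜ = {2, 4, 5, 6, 7, 8, 11, 12}
Q ∩ Rᶜ = {4, 5, 6, 8, 12}
{1, 2, 3, 7, 13} and {4, 5, 6, 8, 12} share no elements.

Yes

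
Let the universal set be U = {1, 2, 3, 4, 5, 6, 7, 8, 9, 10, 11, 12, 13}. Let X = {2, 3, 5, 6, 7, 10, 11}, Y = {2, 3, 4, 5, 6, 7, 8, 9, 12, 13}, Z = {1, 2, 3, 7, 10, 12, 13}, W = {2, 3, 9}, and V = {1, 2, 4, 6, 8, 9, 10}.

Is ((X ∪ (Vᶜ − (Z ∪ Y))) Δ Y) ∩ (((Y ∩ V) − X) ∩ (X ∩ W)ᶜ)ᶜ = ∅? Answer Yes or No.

No

Vᶜ = {3, 5, 7, 11, 12, 13}
Z ∪ Y = {1, 2, 3, 4, 5, 6, 7, 8, 9, 10, 12, 13}
Vᶜ − (Z ∪ Y) = {11}
X ∪ (Vᶜ − (Z ∪ Y)) = {2, 3, 5, 6, 7, 10, 11}
(X ∪ (Vᶜ − (Z ∪ Y))) Δ Y = {4, 8, 9, 10, 11, 12, 13}
Y ∩ V = {2, 4, 6, 8, 9}
(Y ∩ V) − X = {4, 8, 9}
X ∩ W = {2, 3}
(X ∩ W)ᶜ = {1, 4, 5, 6, 7, 8, 9, 10, 11, 12, 13}
((Y ∩ V) − X) ∩ (X ∩ W)ᶜ = {4, 8, 9}
(((Y ∩ V) − X) ∩ (X ∩ W)ᶜ)ᶜ = {1, 2, 3, 5, 6, 7, 10, 11, 12, 13}
10 lies in both, so they are not disjoint.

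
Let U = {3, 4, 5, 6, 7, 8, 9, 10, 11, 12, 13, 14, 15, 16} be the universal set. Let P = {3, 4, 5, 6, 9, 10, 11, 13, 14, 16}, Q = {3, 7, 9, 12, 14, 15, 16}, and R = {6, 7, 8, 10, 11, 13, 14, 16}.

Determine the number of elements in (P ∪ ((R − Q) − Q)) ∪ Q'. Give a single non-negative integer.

11

R − Q = {6, 8, 10, 11, 13}
(R − Q) − Q = {6, 8, 10, 11, 13}
P ∪ ((R − Q) − Q) = {3, 4, 5, 6, 8, 9, 10, 11, 13, 14, 16}
Q' = {4, 5, 6, 8, 10, 11, 13}
(P ∪ ((R − Q) − Q)) ∪ Q' = {3, 4, 5, 6, 8, 9, 10, 11, 13, 14, 16}
|(P ∪ ((R − Q) − Q)) ∪ Q'| = 11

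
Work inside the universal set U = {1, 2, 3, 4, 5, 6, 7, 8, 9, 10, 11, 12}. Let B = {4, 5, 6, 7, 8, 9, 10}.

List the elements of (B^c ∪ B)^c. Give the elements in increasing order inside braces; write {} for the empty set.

B^c = {1, 2, 3, 11, 12}
B^c ∪ B = {1, 2, 3, 4, 5, 6, 7, 8, 9, 10, 11, 12}
(B^c ∪ B)^c = {}

{}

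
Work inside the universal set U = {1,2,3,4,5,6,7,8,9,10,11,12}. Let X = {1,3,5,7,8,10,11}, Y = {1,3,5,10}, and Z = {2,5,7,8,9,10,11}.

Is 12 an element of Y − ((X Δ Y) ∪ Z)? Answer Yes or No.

12 ∉ X and 12 ∉ Y, so 12 ∉ X Δ Y
12 ∉ (X Δ Y) and 12 ∉ Z, so 12 ∉ (X Δ Y) ∪ Z
12 ∉ Y and 12 ∉ ((X Δ Y) ∪ Z), so 12 ∉ Y − ((X Δ Y) ∪ Z)

No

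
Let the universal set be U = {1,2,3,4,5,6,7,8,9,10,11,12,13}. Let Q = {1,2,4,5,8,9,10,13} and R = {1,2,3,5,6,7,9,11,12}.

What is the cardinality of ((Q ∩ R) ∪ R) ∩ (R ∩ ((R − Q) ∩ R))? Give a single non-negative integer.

Q ∩ R = {1,2,5,9}
(Q ∩ R) ∪ R = {1,2,3,5,6,7,9,11,12}
R − Q = {3,6,7,11,12}
(R − Q) ∩ R = {3,6,7,11,12}
R ∩ ((R − Q) ∩ R) = {3,6,7,11,12}
((Q ∩ R) ∪ R) ∩ (R ∩ ((R − Q) ∩ R)) = {3,6,7,11,12}
|((Q ∩ R) ∪ R) ∩ (R ∩ ((R − Q) ∩ R))| = 5

5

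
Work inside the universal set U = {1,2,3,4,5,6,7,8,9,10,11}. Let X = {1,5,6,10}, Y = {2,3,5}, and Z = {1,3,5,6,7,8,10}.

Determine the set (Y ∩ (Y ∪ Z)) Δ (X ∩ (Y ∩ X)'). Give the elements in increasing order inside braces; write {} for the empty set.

{1,2,3,5,6,10}

Y ∪ Z = {1,2,3,5,6,7,8,10}
Y ∩ (Y ∪ Z) = {2,3,5}
Y ∩ X = {5}
(Y ∩ X)' = {1,2,3,4,6,7,8,9,10,11}
X ∩ (Y ∩ X)' = {1,6,10}
(Y ∩ (Y ∪ Z)) Δ (X ∩ (Y ∩ X)') = {1,2,3,5,6,10}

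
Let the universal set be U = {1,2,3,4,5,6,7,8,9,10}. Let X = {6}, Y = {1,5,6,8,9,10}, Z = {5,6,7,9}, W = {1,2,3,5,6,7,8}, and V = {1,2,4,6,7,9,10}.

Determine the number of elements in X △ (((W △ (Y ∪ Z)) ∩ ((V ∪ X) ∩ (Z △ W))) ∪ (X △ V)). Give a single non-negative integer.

Y ∪ Z = {1,5,6,7,8,9,10}
W △ (Y ∪ Z) = {2,3,9,10}
V ∪ X = {1,2,4,6,7,9,10}
Z △ W = {1,2,3,8,9}
(V ∪ X) ∩ (Z △ W) = {1,2,9}
(W △ (Y ∪ Z)) ∩ ((V ∪ X) ∩ (Z △ W)) = {2,9}
X △ V = {1,2,4,7,9,10}
((W △ (Y ∪ Z)) ∩ ((V ∪ X) ∩ (Z △ W))) ∪ (X △ V) = {1,2,4,7,9,10}
X △ (((W △ (Y ∪ Z)) ∩ ((V ∪ X) ∩ (Z △ W))) ∪ (X △ V)) = {1,2,4,6,7,9,10}
|X △ (((W △ (Y ∪ Z)) ∩ ((V ∪ X) ∩ (Z △ W))) ∪ (X △ V))| = 7

7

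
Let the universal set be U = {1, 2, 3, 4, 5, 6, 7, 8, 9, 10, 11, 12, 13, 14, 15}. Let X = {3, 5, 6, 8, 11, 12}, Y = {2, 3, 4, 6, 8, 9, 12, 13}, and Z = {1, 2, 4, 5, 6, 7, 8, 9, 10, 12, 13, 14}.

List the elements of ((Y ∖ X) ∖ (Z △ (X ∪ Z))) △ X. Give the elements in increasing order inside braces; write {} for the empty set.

Y ∖ X = {2, 4, 9, 13}
X ∪ Z = {1, 2, 3, 4, 5, 6, 7, 8, 9, 10, 11, 12, 13, 14}
Z △ (X ∪ Z) = {3, 11}
(Y ∖ X) ∖ (Z △ (X ∪ Z)) = {2, 4, 9, 13}
((Y ∖ X) ∖ (Z △ (X ∪ Z))) △ X = {2, 3, 4, 5, 6, 8, 9, 11, 12, 13}

{2, 3, 4, 5, 6, 8, 9, 11, 12, 13}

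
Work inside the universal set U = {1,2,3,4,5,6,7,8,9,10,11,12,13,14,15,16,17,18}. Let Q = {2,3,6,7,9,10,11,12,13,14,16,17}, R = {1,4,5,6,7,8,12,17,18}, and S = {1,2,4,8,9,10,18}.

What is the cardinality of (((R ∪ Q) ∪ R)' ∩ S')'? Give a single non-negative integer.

R ∪ Q = {1,2,3,4,5,6,7,8,9,10,11,12,13,14,16,17,18}
(R ∪ Q) ∪ R = {1,2,3,4,5,6,7,8,9,10,11,12,13,14,16,17,18}
((R ∪ Q) ∪ R)' = {15}
S' = {3,5,6,7,11,12,13,14,15,16,17}
((R ∪ Q) ∪ R)' ∩ S' = {15}
(((R ∪ Q) ∪ R)' ∩ S')' = {1,2,3,4,5,6,7,8,9,10,11,12,13,14,16,17,18}
|(((R ∪ Q) ∪ R)' ∩ S')'| = 17

17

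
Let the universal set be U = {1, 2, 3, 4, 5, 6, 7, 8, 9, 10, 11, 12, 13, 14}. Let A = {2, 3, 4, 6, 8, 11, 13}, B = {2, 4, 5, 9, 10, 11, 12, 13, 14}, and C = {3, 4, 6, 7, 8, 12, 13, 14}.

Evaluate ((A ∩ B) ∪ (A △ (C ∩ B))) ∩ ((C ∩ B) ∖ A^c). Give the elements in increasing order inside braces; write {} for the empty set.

A ∩ B = {2, 4, 11, 13}
C ∩ B = {4, 12, 13, 14}
A △ (C ∩ B) = {2, 3, 6, 8, 11, 12, 14}
(A ∩ B) ∪ (A △ (C ∩ B)) = {2, 3, 4, 6, 8, 11, 12, 13, 14}
A^c = {1, 5, 7, 9, 10, 12, 14}
(C ∩ B) ∖ A^c = {4, 13}
((A ∩ B) ∪ (A △ (C ∩ B))) ∩ ((C ∩ B) ∖ A^c) = {4, 13}

{4, 13}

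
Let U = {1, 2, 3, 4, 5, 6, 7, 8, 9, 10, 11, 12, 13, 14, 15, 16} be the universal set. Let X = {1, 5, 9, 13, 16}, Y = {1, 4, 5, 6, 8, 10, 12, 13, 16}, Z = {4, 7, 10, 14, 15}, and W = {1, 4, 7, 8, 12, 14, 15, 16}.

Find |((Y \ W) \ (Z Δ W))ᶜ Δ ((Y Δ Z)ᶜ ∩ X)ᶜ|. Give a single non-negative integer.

Y \ W = {5, 6, 10, 13}
Z Δ W = {1, 8, 10, 12, 16}
(Y \ W) \ (Z Δ W) = {5, 6, 13}
((Y \ W) \ (Z Δ W))ᶜ = {1, 2, 3, 4, 7, 8, 9, 10, 11, 12, 14, 15, 16}
Y Δ Z = {1, 5, 6, 7, 8, 12, 13, 14, 15, 16}
(Y Δ Z)ᶜ = {2, 3, 4, 9, 10, 11}
(Y Δ Z)ᶜ ∩ X = {9}
((Y Δ Z)ᶜ ∩ X)ᶜ = {1, 2, 3, 4, 5, 6, 7, 8, 10, 11, 12, 13, 14, 15, 16}
((Y \ W) \ (Z Δ W))ᶜ Δ ((Y Δ Z)ᶜ ∩ X)ᶜ = {5, 6, 9, 13}
|((Y \ W) \ (Z Δ W))ᶜ Δ ((Y Δ Z)ᶜ ∩ X)ᶜ| = 4

4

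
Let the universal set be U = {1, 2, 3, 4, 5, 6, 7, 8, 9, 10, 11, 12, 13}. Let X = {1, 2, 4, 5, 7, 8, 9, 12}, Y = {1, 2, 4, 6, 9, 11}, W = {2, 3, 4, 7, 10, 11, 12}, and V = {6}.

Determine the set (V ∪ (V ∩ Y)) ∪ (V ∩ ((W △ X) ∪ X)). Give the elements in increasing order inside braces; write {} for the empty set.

V ∩ Y = {6}
V ∪ (V ∩ Y) = {6}
W △ X = {1, 3, 5, 8, 9, 10, 11}
(W △ X) ∪ X = {1, 2, 3, 4, 5, 7, 8, 9, 10, 11, 12}
V ∩ ((W △ X) ∪ X) = {}
(V ∪ (V ∩ Y)) ∪ (V ∩ ((W △ X) ∪ X)) = {6}

{6}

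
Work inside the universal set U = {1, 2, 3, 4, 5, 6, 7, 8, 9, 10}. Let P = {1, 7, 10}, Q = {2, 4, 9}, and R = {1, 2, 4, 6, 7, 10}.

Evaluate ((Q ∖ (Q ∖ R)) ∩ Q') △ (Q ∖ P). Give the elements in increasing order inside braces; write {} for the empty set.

Q ∖ R = {9}
Q ∖ (Q ∖ R) = {2, 4}
Q' = {1, 3, 5, 6, 7, 8, 10}
(Q ∖ (Q ∖ R)) ∩ Q' = {}
Q ∖ P = {2, 4, 9}
((Q ∖ (Q ∖ R)) ∩ Q') △ (Q ∖ P) = {2, 4, 9}

{2, 4, 9}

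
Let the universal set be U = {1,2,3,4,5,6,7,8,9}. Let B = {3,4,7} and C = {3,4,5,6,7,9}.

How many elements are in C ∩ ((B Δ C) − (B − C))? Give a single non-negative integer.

3

B Δ C = {5,6,9}
B − C = {}
(B Δ C) − (B − C) = {5,6,9}
C ∩ ((B Δ C) − (B − C)) = {5,6,9}
|C ∩ ((B Δ C) − (B − C))| = 3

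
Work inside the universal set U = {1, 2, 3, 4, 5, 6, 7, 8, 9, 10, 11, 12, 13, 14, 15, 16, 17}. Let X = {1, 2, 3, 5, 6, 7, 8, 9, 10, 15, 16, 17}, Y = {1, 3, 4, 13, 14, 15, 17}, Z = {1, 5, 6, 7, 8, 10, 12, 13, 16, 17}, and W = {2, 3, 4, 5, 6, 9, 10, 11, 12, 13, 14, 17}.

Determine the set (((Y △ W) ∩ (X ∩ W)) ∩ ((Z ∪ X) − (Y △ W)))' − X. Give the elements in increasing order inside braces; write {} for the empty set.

Y △ W = {1, 2, 5, 6, 9, 10, 11, 12, 15}
X ∩ W = {2, 3, 5, 6, 9, 10, 17}
(Y △ W) ∩ (X ∩ W) = {2, 5, 6, 9, 10}
Z ∪ X = {1, 2, 3, 5, 6, 7, 8, 9, 10, 12, 13, 15, 16, 17}
(Z ∪ X) − (Y △ W) = {3, 7, 8, 13, 16, 17}
((Y △ W) ∩ (X ∩ W)) ∩ ((Z ∪ X) − (Y △ W)) = {}
(((Y △ W) ∩ (X ∩ W)) ∩ ((Z ∪ X) − (Y △ W)))' = {1, 2, 3, 4, 5, 6, 7, 8, 9, 10, 11, 12, 13, 14, 15, 16, 17}
(((Y △ W) ∩ (X ∩ W)) ∩ ((Z ∪ X) − (Y △ W)))' − X = {4, 11, 12, 13, 14}

{4, 11, 12, 13, 14}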